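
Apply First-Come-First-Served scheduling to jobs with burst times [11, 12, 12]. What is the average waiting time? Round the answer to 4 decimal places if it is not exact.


FCFS order (as given): [11, 12, 12]
Waiting times:
  Job 1: wait = 0
  Job 2: wait = 11
  Job 3: wait = 23
Sum of waiting times = 34
Average waiting time = 34/3 = 11.3333

11.3333


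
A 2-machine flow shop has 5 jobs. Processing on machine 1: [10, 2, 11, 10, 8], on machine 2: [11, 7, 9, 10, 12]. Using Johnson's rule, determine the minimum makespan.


Apply Johnson's rule:
  Group 1 (a <= b): [(2, 2, 7), (5, 8, 12), (1, 10, 11), (4, 10, 10)]
  Group 2 (a > b): [(3, 11, 9)]
Optimal job order: [2, 5, 1, 4, 3]
Schedule:
  Job 2: M1 done at 2, M2 done at 9
  Job 5: M1 done at 10, M2 done at 22
  Job 1: M1 done at 20, M2 done at 33
  Job 4: M1 done at 30, M2 done at 43
  Job 3: M1 done at 41, M2 done at 52
Makespan = 52

52


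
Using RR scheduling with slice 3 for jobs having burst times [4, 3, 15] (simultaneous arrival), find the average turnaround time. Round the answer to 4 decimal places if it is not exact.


Time quantum = 3
Execution trace:
  J1 runs 3 units, time = 3
  J2 runs 3 units, time = 6
  J3 runs 3 units, time = 9
  J1 runs 1 units, time = 10
  J3 runs 3 units, time = 13
  J3 runs 3 units, time = 16
  J3 runs 3 units, time = 19
  J3 runs 3 units, time = 22
Finish times: [10, 6, 22]
Average turnaround = 38/3 = 12.6667

12.6667


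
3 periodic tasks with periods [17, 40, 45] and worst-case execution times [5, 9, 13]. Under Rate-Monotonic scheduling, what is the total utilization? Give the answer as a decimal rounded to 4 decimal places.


Compute individual utilizations (exact fractions):
  Task 1: C/T = 5/17 (approx. 0.2941)
  Task 2: C/T = 9/40 (approx. 0.225)
  Task 3: C/T = 13/45 (approx. 0.2889)
Total utilization U = 5/17 + 9/40 + 13/45 = 989/1224
Rounded to 4 decimal places: U = 0.8080
RM (Liu & Layland) bound for 3 tasks = 0.779763; compare with U = 989/1224 (approx. 0.808007)
bound < U <= 1, so the RM sufficient condition is not met (inconclusive; an exact test such as response-time analysis is needed).

0.8080


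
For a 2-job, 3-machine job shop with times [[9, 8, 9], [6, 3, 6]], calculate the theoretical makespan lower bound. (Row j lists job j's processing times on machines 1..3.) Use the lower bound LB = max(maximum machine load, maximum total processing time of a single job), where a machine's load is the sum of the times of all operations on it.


Machine loads:
  Machine 1: 9 + 6 = 15
  Machine 2: 8 + 3 = 11
  Machine 3: 9 + 6 = 15
Max machine load = 15
Job totals:
  Job 1: 26
  Job 2: 15
Max job total = 26
Lower bound = max(15, 26) = 26

26


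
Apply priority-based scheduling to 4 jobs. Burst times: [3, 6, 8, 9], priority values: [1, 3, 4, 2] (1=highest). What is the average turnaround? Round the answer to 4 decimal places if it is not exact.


Sort by priority (ascending = highest first):
Order: [(1, 3), (2, 9), (3, 6), (4, 8)]
Completion times:
  Priority 1, burst=3, C=3
  Priority 2, burst=9, C=12
  Priority 3, burst=6, C=18
  Priority 4, burst=8, C=26
Average turnaround = 59/4 = 14.75

14.75


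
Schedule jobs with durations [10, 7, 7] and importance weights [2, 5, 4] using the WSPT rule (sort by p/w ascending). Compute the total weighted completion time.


Compute p/w ratios and sort ascending (WSPT): [(7, 5), (7, 4), (10, 2)]
Compute weighted completion times:
  Job (p=7,w=5): C=7, w*C=5*7=35
  Job (p=7,w=4): C=14, w*C=4*14=56
  Job (p=10,w=2): C=24, w*C=2*24=48
Total weighted completion time = 139

139


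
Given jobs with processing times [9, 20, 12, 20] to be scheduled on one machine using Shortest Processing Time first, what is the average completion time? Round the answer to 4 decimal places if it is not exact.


Sort jobs by processing time (SPT order): [9, 12, 20, 20]
Compute completion times sequentially:
  Job 1: processing = 9, completes at 9
  Job 2: processing = 12, completes at 21
  Job 3: processing = 20, completes at 41
  Job 4: processing = 20, completes at 61
Sum of completion times = 132
Average completion time = 132/4 = 33.0

33.0


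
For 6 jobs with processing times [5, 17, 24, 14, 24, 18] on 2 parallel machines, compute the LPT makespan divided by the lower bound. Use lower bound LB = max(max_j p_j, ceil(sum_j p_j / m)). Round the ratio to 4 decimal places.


LPT order: [24, 24, 18, 17, 14, 5]
Machine loads after assignment: [47, 55]
LPT makespan = 55
Lower bound = max(max_job, ceil(total/2)) = max(24, 51) = 51
Ratio = 55 / 51 = 1.0784

1.0784


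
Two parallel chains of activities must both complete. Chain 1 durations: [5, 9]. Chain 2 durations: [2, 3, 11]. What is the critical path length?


Path A total = 5 + 9 = 14
Path B total = 2 + 3 + 11 = 16
Critical path = longest path = max(14, 16) = 16

16


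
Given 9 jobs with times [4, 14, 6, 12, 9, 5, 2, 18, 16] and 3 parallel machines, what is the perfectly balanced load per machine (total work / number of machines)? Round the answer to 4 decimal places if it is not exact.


Total processing time = 4 + 14 + 6 + 12 + 9 + 5 + 2 + 18 + 16 = 86
Number of machines = 3
Ideal balanced load = 86 / 3 = 28.6667

28.6667


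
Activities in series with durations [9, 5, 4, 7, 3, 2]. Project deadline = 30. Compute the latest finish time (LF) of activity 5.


LF(activity 5) = deadline - sum of successor durations
Successors: activities 6 through 6 with durations [2]
Sum of successor durations = 2
LF = 30 - 2 = 28

28


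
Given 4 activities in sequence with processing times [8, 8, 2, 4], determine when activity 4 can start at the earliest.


Activity 4 starts after activities 1 through 3 complete.
Predecessor durations: [8, 8, 2]
ES = 8 + 8 + 2 = 18

18


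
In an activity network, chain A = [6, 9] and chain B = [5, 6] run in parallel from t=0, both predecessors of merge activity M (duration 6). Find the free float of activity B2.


ES(B2) = sum of predecessors on chain B = 5
EF(B2) = ES + duration = 5 + 6 = 11
Successor of B2 is M. ES(M) = max(sum(A), sum(B)) = max(15, 11) = 15
Free float = ES(successor) - EF(current) = 15 - 11 = 4

4


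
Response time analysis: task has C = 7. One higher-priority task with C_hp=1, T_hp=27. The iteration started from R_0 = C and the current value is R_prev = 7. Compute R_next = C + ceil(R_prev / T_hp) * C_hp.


R_next = C + ceil(R_prev / T_hp) * C_hp
ceil(7 / 27) = ceil(0.2593) = 1
Interference = 1 * 1 = 1
R_next = 7 + 1 = 8

8


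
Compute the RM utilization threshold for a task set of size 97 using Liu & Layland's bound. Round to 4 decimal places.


Compute 2^(1/97) = 1.0071714397
Subtract 1: 1.0071714397 - 1 = 0.0071714397
Multiply by n: 97 * 0.0071714397 = 0.6956296509
Round to 4 dp: 0.6956

0.6956


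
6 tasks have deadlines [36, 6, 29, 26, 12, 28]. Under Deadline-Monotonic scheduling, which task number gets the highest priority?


Sort tasks by relative deadline (ascending):
  Task 2: deadline = 6
  Task 5: deadline = 12
  Task 4: deadline = 26
  Task 6: deadline = 28
  Task 3: deadline = 29
  Task 1: deadline = 36
Priority order (highest first): [2, 5, 4, 6, 3, 1]
Highest priority task = 2

2


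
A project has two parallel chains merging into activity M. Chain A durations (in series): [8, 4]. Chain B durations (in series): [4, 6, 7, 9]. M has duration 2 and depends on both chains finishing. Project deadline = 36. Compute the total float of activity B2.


Forward pass: ES(B2) = sum of predecessors on chain B = 4
EF = ES + duration = 4 + 6 = 10
Backward pass: LF(M) = deadline = 36; LS(M) = 36 - 2 = 34
LF(B2) = LS(M) - sum(successors on chain B) = 34 - 16 = 18
LS = LF - duration = 18 - 6 = 12
Total float = LS - ES = 12 - 4 = 8

8


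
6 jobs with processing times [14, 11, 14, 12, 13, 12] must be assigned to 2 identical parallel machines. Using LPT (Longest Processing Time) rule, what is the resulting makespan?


Sort jobs in decreasing order (LPT): [14, 14, 13, 12, 12, 11]
Assign each job to the least loaded machine:
  Machine 1: jobs [14, 13, 11], load = 38
  Machine 2: jobs [14, 12, 12], load = 38
Makespan = max load = 38

38


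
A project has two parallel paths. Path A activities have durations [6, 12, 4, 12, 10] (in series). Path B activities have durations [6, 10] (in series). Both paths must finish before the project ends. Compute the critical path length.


Path A total = 6 + 12 + 4 + 12 + 10 = 44
Path B total = 6 + 10 = 16
Critical path = longest path = max(44, 16) = 44

44


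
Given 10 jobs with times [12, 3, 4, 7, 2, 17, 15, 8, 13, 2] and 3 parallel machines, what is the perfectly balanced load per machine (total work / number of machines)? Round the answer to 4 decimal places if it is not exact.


Total processing time = 12 + 3 + 4 + 7 + 2 + 17 + 15 + 8 + 13 + 2 = 83
Number of machines = 3
Ideal balanced load = 83 / 3 = 27.6667

27.6667


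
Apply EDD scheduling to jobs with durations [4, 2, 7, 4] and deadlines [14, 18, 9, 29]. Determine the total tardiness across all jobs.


Sort by due date (EDD order): [(7, 9), (4, 14), (2, 18), (4, 29)]
Compute completion times and tardiness:
  Job 1: p=7, d=9, C=7, tardiness=max(0,7-9)=0
  Job 2: p=4, d=14, C=11, tardiness=max(0,11-14)=0
  Job 3: p=2, d=18, C=13, tardiness=max(0,13-18)=0
  Job 4: p=4, d=29, C=17, tardiness=max(0,17-29)=0
Total tardiness = 0

0


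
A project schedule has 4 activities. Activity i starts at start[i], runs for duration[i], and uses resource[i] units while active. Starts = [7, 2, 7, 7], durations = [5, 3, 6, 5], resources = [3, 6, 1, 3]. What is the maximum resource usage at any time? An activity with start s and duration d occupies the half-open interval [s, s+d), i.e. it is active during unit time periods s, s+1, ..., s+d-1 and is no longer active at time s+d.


Each activity i is active on [start_i, start_i + duration_i).
Compute total resource usage per time slot:
  t=0: active resources = [], total = 0
  t=1: active resources = [], total = 0
  t=2: active resources = [6], total = 6
  t=3: active resources = [6], total = 6
  t=4: active resources = [6], total = 6
  t=5: active resources = [], total = 0
  t=6: active resources = [], total = 0
  t=7: active resources = [3, 1, 3], total = 7
  t=8: active resources = [3, 1, 3], total = 7
  t=9: active resources = [3, 1, 3], total = 7
  t=10: active resources = [3, 1, 3], total = 7
  t=11: active resources = [3, 1, 3], total = 7
  t=12: active resources = [1], total = 1
Peak resource demand = 7

7


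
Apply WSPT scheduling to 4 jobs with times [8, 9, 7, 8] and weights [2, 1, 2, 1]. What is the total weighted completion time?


Compute p/w ratios and sort ascending (WSPT): [(7, 2), (8, 2), (8, 1), (9, 1)]
Compute weighted completion times:
  Job (p=7,w=2): C=7, w*C=2*7=14
  Job (p=8,w=2): C=15, w*C=2*15=30
  Job (p=8,w=1): C=23, w*C=1*23=23
  Job (p=9,w=1): C=32, w*C=1*32=32
Total weighted completion time = 99

99


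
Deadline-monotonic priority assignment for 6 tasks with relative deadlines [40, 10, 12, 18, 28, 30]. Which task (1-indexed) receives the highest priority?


Sort tasks by relative deadline (ascending):
  Task 2: deadline = 10
  Task 3: deadline = 12
  Task 4: deadline = 18
  Task 5: deadline = 28
  Task 6: deadline = 30
  Task 1: deadline = 40
Priority order (highest first): [2, 3, 4, 5, 6, 1]
Highest priority task = 2

2


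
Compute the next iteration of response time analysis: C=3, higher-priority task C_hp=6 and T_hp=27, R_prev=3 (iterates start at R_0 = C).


R_next = C + ceil(R_prev / T_hp) * C_hp
ceil(3 / 27) = ceil(0.1111) = 1
Interference = 1 * 6 = 6
R_next = 3 + 6 = 9

9


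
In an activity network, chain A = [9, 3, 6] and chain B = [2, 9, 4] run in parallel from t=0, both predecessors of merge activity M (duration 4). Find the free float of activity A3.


ES(A3) = sum of predecessors on chain A = 12
EF(A3) = ES + duration = 12 + 6 = 18
Successor of A3 is M. ES(M) = max(sum(A), sum(B)) = max(18, 15) = 18
Free float = ES(successor) - EF(current) = 18 - 18 = 0

0


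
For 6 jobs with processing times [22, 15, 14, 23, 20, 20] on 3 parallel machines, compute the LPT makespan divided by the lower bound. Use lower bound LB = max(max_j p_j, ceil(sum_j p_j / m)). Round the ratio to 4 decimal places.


LPT order: [23, 22, 20, 20, 15, 14]
Machine loads after assignment: [37, 37, 40]
LPT makespan = 40
Lower bound = max(max_job, ceil(total/3)) = max(23, 38) = 38
Ratio = 40 / 38 = 1.0526

1.0526


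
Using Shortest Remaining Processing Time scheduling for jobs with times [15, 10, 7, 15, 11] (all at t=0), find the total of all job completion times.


Since all jobs arrive at t=0, SRPT equals SPT ordering.
SPT order: [7, 10, 11, 15, 15]
Completion times:
  Job 1: p=7, C=7
  Job 2: p=10, C=17
  Job 3: p=11, C=28
  Job 4: p=15, C=43
  Job 5: p=15, C=58
Total completion time = 7 + 17 + 28 + 43 + 58 = 153

153


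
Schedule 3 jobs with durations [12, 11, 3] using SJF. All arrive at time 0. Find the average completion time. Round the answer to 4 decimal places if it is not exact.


SJF order (ascending): [3, 11, 12]
Completion times:
  Job 1: burst=3, C=3
  Job 2: burst=11, C=14
  Job 3: burst=12, C=26
Average completion = 43/3 = 14.3333

14.3333


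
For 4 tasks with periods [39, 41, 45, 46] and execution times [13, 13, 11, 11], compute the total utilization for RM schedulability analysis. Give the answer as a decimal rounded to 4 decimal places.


Compute individual utilizations (exact fractions):
  Task 1: C/T = 13/39 = 1/3 (approx. 0.3333)
  Task 2: C/T = 13/41 (approx. 0.3171)
  Task 3: C/T = 11/45 (approx. 0.2444)
  Task 4: C/T = 11/46 (approx. 0.2391)
Total utilization U = 1/3 + 13/41 + 11/45 + 11/46 = 96241/84870
Rounded to 4 decimal places: U = 1.1340
RM (Liu & Layland) bound for 4 tasks = 0.756828; compare with U = 96241/84870 (approx. 1.133981)
U > 1, so the task set is not schedulable (processor overloaded).

1.1340


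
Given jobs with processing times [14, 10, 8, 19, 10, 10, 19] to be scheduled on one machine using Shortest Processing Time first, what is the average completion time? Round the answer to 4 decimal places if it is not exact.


Sort jobs by processing time (SPT order): [8, 10, 10, 10, 14, 19, 19]
Compute completion times sequentially:
  Job 1: processing = 8, completes at 8
  Job 2: processing = 10, completes at 18
  Job 3: processing = 10, completes at 28
  Job 4: processing = 10, completes at 38
  Job 5: processing = 14, completes at 52
  Job 6: processing = 19, completes at 71
  Job 7: processing = 19, completes at 90
Sum of completion times = 305
Average completion time = 305/7 = 43.5714

43.5714


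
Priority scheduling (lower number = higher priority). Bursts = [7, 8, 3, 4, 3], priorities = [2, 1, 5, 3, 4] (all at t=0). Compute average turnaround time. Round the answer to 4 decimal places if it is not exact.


Sort by priority (ascending = highest first):
Order: [(1, 8), (2, 7), (3, 4), (4, 3), (5, 3)]
Completion times:
  Priority 1, burst=8, C=8
  Priority 2, burst=7, C=15
  Priority 3, burst=4, C=19
  Priority 4, burst=3, C=22
  Priority 5, burst=3, C=25
Average turnaround = 89/5 = 17.8

17.8


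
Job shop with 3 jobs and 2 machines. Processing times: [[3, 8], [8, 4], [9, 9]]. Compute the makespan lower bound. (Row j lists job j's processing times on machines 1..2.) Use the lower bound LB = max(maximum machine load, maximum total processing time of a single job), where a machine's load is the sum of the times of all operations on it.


Machine loads:
  Machine 1: 3 + 8 + 9 = 20
  Machine 2: 8 + 4 + 9 = 21
Max machine load = 21
Job totals:
  Job 1: 11
  Job 2: 12
  Job 3: 18
Max job total = 18
Lower bound = max(21, 18) = 21

21


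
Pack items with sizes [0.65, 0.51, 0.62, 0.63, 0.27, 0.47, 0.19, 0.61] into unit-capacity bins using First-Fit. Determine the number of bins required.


Place items sequentially using First-Fit:
  Item 0.65 -> new Bin 1
  Item 0.51 -> new Bin 2
  Item 0.62 -> new Bin 3
  Item 0.63 -> new Bin 4
  Item 0.27 -> Bin 1 (now 0.92)
  Item 0.47 -> Bin 2 (now 0.98)
  Item 0.19 -> Bin 3 (now 0.81)
  Item 0.61 -> new Bin 5
Total bins used = 5

5


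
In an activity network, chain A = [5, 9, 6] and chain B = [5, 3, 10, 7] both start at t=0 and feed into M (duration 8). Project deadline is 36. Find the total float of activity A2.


Forward pass: ES(A2) = sum of predecessors on chain A = 5
EF = ES + duration = 5 + 9 = 14
Backward pass: LF(M) = deadline = 36; LS(M) = 36 - 8 = 28
LF(A2) = LS(M) - sum(successors on chain A) = 28 - 6 = 22
LS = LF - duration = 22 - 9 = 13
Total float = LS - ES = 13 - 5 = 8

8


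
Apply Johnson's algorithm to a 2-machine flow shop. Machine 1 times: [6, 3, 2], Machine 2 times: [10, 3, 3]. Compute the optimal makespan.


Apply Johnson's rule:
  Group 1 (a <= b): [(3, 2, 3), (2, 3, 3), (1, 6, 10)]
  Group 2 (a > b): []
Optimal job order: [3, 2, 1]
Schedule:
  Job 3: M1 done at 2, M2 done at 5
  Job 2: M1 done at 5, M2 done at 8
  Job 1: M1 done at 11, M2 done at 21
Makespan = 21

21


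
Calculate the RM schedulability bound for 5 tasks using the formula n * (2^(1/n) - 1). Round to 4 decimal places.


Compute 2^(1/5) = 1.1486983550
Subtract 1: 1.1486983550 - 1 = 0.1486983550
Multiply by n: 5 * 0.1486983550 = 0.7434917750
Round to 4 dp: 0.7435

0.7435


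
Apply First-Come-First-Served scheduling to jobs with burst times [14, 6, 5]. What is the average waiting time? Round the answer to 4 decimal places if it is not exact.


FCFS order (as given): [14, 6, 5]
Waiting times:
  Job 1: wait = 0
  Job 2: wait = 14
  Job 3: wait = 20
Sum of waiting times = 34
Average waiting time = 34/3 = 11.3333

11.3333


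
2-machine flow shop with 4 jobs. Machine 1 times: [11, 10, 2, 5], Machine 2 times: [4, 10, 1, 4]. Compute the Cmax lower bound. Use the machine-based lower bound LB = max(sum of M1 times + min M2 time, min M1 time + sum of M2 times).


LB1 = sum(M1 times) + min(M2 times) = 28 + 1 = 29
LB2 = min(M1 times) + sum(M2 times) = 2 + 19 = 21
Lower bound = max(LB1, LB2) = max(29, 21) = 29

29


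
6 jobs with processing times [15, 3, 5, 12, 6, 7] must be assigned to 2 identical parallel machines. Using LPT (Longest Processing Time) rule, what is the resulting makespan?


Sort jobs in decreasing order (LPT): [15, 12, 7, 6, 5, 3]
Assign each job to the least loaded machine:
  Machine 1: jobs [15, 6, 3], load = 24
  Machine 2: jobs [12, 7, 5], load = 24
Makespan = max load = 24

24


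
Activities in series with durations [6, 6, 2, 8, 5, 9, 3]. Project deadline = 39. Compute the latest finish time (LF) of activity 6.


LF(activity 6) = deadline - sum of successor durations
Successors: activities 7 through 7 with durations [3]
Sum of successor durations = 3
LF = 39 - 3 = 36

36


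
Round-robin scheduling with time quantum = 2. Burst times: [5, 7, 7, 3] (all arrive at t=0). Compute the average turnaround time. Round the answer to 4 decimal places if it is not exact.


Time quantum = 2
Execution trace:
  J1 runs 2 units, time = 2
  J2 runs 2 units, time = 4
  J3 runs 2 units, time = 6
  J4 runs 2 units, time = 8
  J1 runs 2 units, time = 10
  J2 runs 2 units, time = 12
  J3 runs 2 units, time = 14
  J4 runs 1 units, time = 15
  J1 runs 1 units, time = 16
  J2 runs 2 units, time = 18
  J3 runs 2 units, time = 20
  J2 runs 1 units, time = 21
  J3 runs 1 units, time = 22
Finish times: [16, 21, 22, 15]
Average turnaround = 74/4 = 18.5

18.5


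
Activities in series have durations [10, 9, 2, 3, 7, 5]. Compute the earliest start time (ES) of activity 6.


Activity 6 starts after activities 1 through 5 complete.
Predecessor durations: [10, 9, 2, 3, 7]
ES = 10 + 9 + 2 + 3 + 7 = 31

31


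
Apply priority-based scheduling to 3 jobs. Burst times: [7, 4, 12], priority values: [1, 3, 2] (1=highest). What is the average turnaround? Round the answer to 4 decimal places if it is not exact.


Sort by priority (ascending = highest first):
Order: [(1, 7), (2, 12), (3, 4)]
Completion times:
  Priority 1, burst=7, C=7
  Priority 2, burst=12, C=19
  Priority 3, burst=4, C=23
Average turnaround = 49/3 = 16.3333

16.3333


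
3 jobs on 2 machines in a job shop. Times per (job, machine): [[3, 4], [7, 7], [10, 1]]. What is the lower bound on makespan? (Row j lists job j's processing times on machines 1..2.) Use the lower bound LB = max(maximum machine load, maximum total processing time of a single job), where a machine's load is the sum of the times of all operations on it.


Machine loads:
  Machine 1: 3 + 7 + 10 = 20
  Machine 2: 4 + 7 + 1 = 12
Max machine load = 20
Job totals:
  Job 1: 7
  Job 2: 14
  Job 3: 11
Max job total = 14
Lower bound = max(20, 14) = 20

20


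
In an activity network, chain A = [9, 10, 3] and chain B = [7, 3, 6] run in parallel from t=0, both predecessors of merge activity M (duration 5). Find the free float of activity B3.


ES(B3) = sum of predecessors on chain B = 10
EF(B3) = ES + duration = 10 + 6 = 16
Successor of B3 is M. ES(M) = max(sum(A), sum(B)) = max(22, 16) = 22
Free float = ES(successor) - EF(current) = 22 - 16 = 6

6


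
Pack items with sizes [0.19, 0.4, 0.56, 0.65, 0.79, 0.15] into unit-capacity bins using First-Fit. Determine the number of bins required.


Place items sequentially using First-Fit:
  Item 0.19 -> new Bin 1
  Item 0.4 -> Bin 1 (now 0.59)
  Item 0.56 -> new Bin 2
  Item 0.65 -> new Bin 3
  Item 0.79 -> new Bin 4
  Item 0.15 -> Bin 1 (now 0.74)
Total bins used = 4

4


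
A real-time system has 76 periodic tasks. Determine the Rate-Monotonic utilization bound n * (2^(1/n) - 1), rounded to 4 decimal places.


Compute 2^(1/76) = 1.0091620748
Subtract 1: 1.0091620748 - 1 = 0.0091620748
Multiply by n: 76 * 0.0091620748 = 0.6963176848
Round to 4 dp: 0.6963

0.6963


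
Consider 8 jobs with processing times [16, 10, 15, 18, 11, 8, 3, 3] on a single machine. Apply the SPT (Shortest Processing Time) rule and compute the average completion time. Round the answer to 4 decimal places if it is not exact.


Sort jobs by processing time (SPT order): [3, 3, 8, 10, 11, 15, 16, 18]
Compute completion times sequentially:
  Job 1: processing = 3, completes at 3
  Job 2: processing = 3, completes at 6
  Job 3: processing = 8, completes at 14
  Job 4: processing = 10, completes at 24
  Job 5: processing = 11, completes at 35
  Job 6: processing = 15, completes at 50
  Job 7: processing = 16, completes at 66
  Job 8: processing = 18, completes at 84
Sum of completion times = 282
Average completion time = 282/8 = 35.25

35.25


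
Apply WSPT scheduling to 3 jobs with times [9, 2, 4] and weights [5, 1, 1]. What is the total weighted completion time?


Compute p/w ratios and sort ascending (WSPT): [(9, 5), (2, 1), (4, 1)]
Compute weighted completion times:
  Job (p=9,w=5): C=9, w*C=5*9=45
  Job (p=2,w=1): C=11, w*C=1*11=11
  Job (p=4,w=1): C=15, w*C=1*15=15
Total weighted completion time = 71

71


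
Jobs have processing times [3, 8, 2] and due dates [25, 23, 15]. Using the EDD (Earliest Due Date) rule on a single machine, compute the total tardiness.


Sort by due date (EDD order): [(2, 15), (8, 23), (3, 25)]
Compute completion times and tardiness:
  Job 1: p=2, d=15, C=2, tardiness=max(0,2-15)=0
  Job 2: p=8, d=23, C=10, tardiness=max(0,10-23)=0
  Job 3: p=3, d=25, C=13, tardiness=max(0,13-25)=0
Total tardiness = 0

0


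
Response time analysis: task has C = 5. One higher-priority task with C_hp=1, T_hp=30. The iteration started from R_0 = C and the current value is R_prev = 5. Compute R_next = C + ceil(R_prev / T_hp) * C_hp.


R_next = C + ceil(R_prev / T_hp) * C_hp
ceil(5 / 30) = ceil(0.1667) = 1
Interference = 1 * 1 = 1
R_next = 5 + 1 = 6

6


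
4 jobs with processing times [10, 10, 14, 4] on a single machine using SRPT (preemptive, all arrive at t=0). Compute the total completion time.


Since all jobs arrive at t=0, SRPT equals SPT ordering.
SPT order: [4, 10, 10, 14]
Completion times:
  Job 1: p=4, C=4
  Job 2: p=10, C=14
  Job 3: p=10, C=24
  Job 4: p=14, C=38
Total completion time = 4 + 14 + 24 + 38 = 80

80


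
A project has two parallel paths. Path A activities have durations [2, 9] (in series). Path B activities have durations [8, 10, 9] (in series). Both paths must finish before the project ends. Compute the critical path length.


Path A total = 2 + 9 = 11
Path B total = 8 + 10 + 9 = 27
Critical path = longest path = max(11, 27) = 27

27


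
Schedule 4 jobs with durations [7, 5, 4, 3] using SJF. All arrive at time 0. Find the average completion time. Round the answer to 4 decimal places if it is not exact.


SJF order (ascending): [3, 4, 5, 7]
Completion times:
  Job 1: burst=3, C=3
  Job 2: burst=4, C=7
  Job 3: burst=5, C=12
  Job 4: burst=7, C=19
Average completion = 41/4 = 10.25

10.25


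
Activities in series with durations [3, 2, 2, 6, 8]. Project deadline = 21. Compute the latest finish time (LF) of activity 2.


LF(activity 2) = deadline - sum of successor durations
Successors: activities 3 through 5 with durations [2, 6, 8]
Sum of successor durations = 16
LF = 21 - 16 = 5

5


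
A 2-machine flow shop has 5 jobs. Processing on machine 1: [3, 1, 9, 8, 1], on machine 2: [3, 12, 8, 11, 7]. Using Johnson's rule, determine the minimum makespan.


Apply Johnson's rule:
  Group 1 (a <= b): [(2, 1, 12), (5, 1, 7), (1, 3, 3), (4, 8, 11)]
  Group 2 (a > b): [(3, 9, 8)]
Optimal job order: [2, 5, 1, 4, 3]
Schedule:
  Job 2: M1 done at 1, M2 done at 13
  Job 5: M1 done at 2, M2 done at 20
  Job 1: M1 done at 5, M2 done at 23
  Job 4: M1 done at 13, M2 done at 34
  Job 3: M1 done at 22, M2 done at 42
Makespan = 42

42


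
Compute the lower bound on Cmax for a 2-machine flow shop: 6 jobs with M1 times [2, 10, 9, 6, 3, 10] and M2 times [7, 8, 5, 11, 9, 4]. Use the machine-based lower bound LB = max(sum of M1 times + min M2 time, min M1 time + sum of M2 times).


LB1 = sum(M1 times) + min(M2 times) = 40 + 4 = 44
LB2 = min(M1 times) + sum(M2 times) = 2 + 44 = 46
Lower bound = max(LB1, LB2) = max(44, 46) = 46

46


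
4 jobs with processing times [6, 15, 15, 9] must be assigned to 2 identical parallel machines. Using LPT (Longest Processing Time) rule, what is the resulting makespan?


Sort jobs in decreasing order (LPT): [15, 15, 9, 6]
Assign each job to the least loaded machine:
  Machine 1: jobs [15, 9], load = 24
  Machine 2: jobs [15, 6], load = 21
Makespan = max load = 24

24


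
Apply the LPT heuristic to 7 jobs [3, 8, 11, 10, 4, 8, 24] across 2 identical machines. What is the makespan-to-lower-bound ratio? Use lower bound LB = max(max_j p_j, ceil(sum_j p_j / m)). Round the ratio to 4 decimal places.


LPT order: [24, 11, 10, 8, 8, 4, 3]
Machine loads after assignment: [35, 33]
LPT makespan = 35
Lower bound = max(max_job, ceil(total/2)) = max(24, 34) = 34
Ratio = 35 / 34 = 1.0294

1.0294


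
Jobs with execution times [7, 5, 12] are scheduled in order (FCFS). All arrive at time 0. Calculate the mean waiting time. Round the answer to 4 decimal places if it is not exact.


FCFS order (as given): [7, 5, 12]
Waiting times:
  Job 1: wait = 0
  Job 2: wait = 7
  Job 3: wait = 12
Sum of waiting times = 19
Average waiting time = 19/3 = 6.3333

6.3333


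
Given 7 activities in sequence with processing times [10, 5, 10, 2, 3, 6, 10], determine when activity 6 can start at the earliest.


Activity 6 starts after activities 1 through 5 complete.
Predecessor durations: [10, 5, 10, 2, 3]
ES = 10 + 5 + 10 + 2 + 3 = 30

30


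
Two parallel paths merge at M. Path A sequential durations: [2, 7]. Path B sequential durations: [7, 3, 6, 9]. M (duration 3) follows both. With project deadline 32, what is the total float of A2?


Forward pass: ES(A2) = sum of predecessors on chain A = 2
EF = ES + duration = 2 + 7 = 9
Backward pass: LF(M) = deadline = 32; LS(M) = 32 - 3 = 29
LF(A2) = LS(M) - sum(successors on chain A) = 29 - 0 = 29
LS = LF - duration = 29 - 7 = 22
Total float = LS - ES = 22 - 2 = 20

20


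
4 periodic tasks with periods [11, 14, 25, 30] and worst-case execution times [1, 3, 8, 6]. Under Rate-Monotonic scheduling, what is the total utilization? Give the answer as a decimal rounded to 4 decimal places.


Compute individual utilizations (exact fractions):
  Task 1: C/T = 1/11 (approx. 0.0909)
  Task 2: C/T = 3/14 (approx. 0.2143)
  Task 3: C/T = 8/25 (approx. 0.32)
  Task 4: C/T = 6/30 = 1/5 (approx. 0.2)
Total utilization U = 1/11 + 3/14 + 8/25 + 1/5 = 3177/3850
Rounded to 4 decimal places: U = 0.8252
RM (Liu & Layland) bound for 4 tasks = 0.756828; compare with U = 3177/3850 (approx. 0.825195)
bound < U <= 1, so the RM sufficient condition is not met (inconclusive; an exact test such as response-time analysis is needed).

0.8252


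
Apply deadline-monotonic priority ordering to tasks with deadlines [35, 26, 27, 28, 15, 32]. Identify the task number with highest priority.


Sort tasks by relative deadline (ascending):
  Task 5: deadline = 15
  Task 2: deadline = 26
  Task 3: deadline = 27
  Task 4: deadline = 28
  Task 6: deadline = 32
  Task 1: deadline = 35
Priority order (highest first): [5, 2, 3, 4, 6, 1]
Highest priority task = 5

5


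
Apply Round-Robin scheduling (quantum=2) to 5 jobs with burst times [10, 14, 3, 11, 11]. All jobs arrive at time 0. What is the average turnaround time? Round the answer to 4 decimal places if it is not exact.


Time quantum = 2
Execution trace:
  J1 runs 2 units, time = 2
  J2 runs 2 units, time = 4
  J3 runs 2 units, time = 6
  J4 runs 2 units, time = 8
  J5 runs 2 units, time = 10
  J1 runs 2 units, time = 12
  J2 runs 2 units, time = 14
  J3 runs 1 units, time = 15
  J4 runs 2 units, time = 17
  J5 runs 2 units, time = 19
  J1 runs 2 units, time = 21
  J2 runs 2 units, time = 23
  J4 runs 2 units, time = 25
  J5 runs 2 units, time = 27
  J1 runs 2 units, time = 29
  J2 runs 2 units, time = 31
  J4 runs 2 units, time = 33
  J5 runs 2 units, time = 35
  J1 runs 2 units, time = 37
  J2 runs 2 units, time = 39
  J4 runs 2 units, time = 41
  J5 runs 2 units, time = 43
  J2 runs 2 units, time = 45
  J4 runs 1 units, time = 46
  J5 runs 1 units, time = 47
  J2 runs 2 units, time = 49
Finish times: [37, 49, 15, 46, 47]
Average turnaround = 194/5 = 38.8

38.8


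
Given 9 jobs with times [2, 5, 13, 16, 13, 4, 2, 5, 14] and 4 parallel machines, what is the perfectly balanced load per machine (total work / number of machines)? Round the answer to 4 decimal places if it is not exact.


Total processing time = 2 + 5 + 13 + 16 + 13 + 4 + 2 + 5 + 14 = 74
Number of machines = 4
Ideal balanced load = 74 / 4 = 18.5

18.5


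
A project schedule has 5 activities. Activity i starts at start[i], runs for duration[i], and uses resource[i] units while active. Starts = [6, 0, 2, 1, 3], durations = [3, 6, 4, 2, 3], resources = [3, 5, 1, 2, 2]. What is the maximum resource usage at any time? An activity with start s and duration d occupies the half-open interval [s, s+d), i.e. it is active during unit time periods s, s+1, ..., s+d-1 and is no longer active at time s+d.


Each activity i is active on [start_i, start_i + duration_i).
Compute total resource usage per time slot:
  t=0: active resources = [5], total = 5
  t=1: active resources = [5, 2], total = 7
  t=2: active resources = [5, 1, 2], total = 8
  t=3: active resources = [5, 1, 2], total = 8
  t=4: active resources = [5, 1, 2], total = 8
  t=5: active resources = [5, 1, 2], total = 8
  t=6: active resources = [3], total = 3
  t=7: active resources = [3], total = 3
  t=8: active resources = [3], total = 3
Peak resource demand = 8

8


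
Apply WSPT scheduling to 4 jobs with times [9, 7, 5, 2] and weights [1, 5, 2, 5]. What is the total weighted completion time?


Compute p/w ratios and sort ascending (WSPT): [(2, 5), (7, 5), (5, 2), (9, 1)]
Compute weighted completion times:
  Job (p=2,w=5): C=2, w*C=5*2=10
  Job (p=7,w=5): C=9, w*C=5*9=45
  Job (p=5,w=2): C=14, w*C=2*14=28
  Job (p=9,w=1): C=23, w*C=1*23=23
Total weighted completion time = 106

106


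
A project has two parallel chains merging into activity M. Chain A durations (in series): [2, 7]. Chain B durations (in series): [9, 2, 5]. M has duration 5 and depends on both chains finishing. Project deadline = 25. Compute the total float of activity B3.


Forward pass: ES(B3) = sum of predecessors on chain B = 11
EF = ES + duration = 11 + 5 = 16
Backward pass: LF(M) = deadline = 25; LS(M) = 25 - 5 = 20
LF(B3) = LS(M) - sum(successors on chain B) = 20 - 0 = 20
LS = LF - duration = 20 - 5 = 15
Total float = LS - ES = 15 - 11 = 4

4


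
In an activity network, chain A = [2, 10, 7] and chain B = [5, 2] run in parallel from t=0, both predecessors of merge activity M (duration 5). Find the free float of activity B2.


ES(B2) = sum of predecessors on chain B = 5
EF(B2) = ES + duration = 5 + 2 = 7
Successor of B2 is M. ES(M) = max(sum(A), sum(B)) = max(19, 7) = 19
Free float = ES(successor) - EF(current) = 19 - 7 = 12

12


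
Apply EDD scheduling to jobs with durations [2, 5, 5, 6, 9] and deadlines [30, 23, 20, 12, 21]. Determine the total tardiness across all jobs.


Sort by due date (EDD order): [(6, 12), (5, 20), (9, 21), (5, 23), (2, 30)]
Compute completion times and tardiness:
  Job 1: p=6, d=12, C=6, tardiness=max(0,6-12)=0
  Job 2: p=5, d=20, C=11, tardiness=max(0,11-20)=0
  Job 3: p=9, d=21, C=20, tardiness=max(0,20-21)=0
  Job 4: p=5, d=23, C=25, tardiness=max(0,25-23)=2
  Job 5: p=2, d=30, C=27, tardiness=max(0,27-30)=0
Total tardiness = 2

2


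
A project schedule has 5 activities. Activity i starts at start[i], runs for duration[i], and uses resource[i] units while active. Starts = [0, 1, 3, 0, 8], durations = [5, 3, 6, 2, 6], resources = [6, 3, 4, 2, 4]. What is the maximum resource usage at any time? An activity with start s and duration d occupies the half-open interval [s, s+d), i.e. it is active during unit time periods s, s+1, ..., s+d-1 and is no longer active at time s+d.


Each activity i is active on [start_i, start_i + duration_i).
Compute total resource usage per time slot:
  t=0: active resources = [6, 2], total = 8
  t=1: active resources = [6, 3, 2], total = 11
  t=2: active resources = [6, 3], total = 9
  t=3: active resources = [6, 3, 4], total = 13
  t=4: active resources = [6, 4], total = 10
  t=5: active resources = [4], total = 4
  t=6: active resources = [4], total = 4
  t=7: active resources = [4], total = 4
  t=8: active resources = [4, 4], total = 8
  t=9: active resources = [4], total = 4
  t=10: active resources = [4], total = 4
  t=11: active resources = [4], total = 4
  t=12: active resources = [4], total = 4
  t=13: active resources = [4], total = 4
Peak resource demand = 13

13


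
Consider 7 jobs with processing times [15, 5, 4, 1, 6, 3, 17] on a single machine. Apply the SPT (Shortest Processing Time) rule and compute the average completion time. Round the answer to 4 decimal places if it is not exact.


Sort jobs by processing time (SPT order): [1, 3, 4, 5, 6, 15, 17]
Compute completion times sequentially:
  Job 1: processing = 1, completes at 1
  Job 2: processing = 3, completes at 4
  Job 3: processing = 4, completes at 8
  Job 4: processing = 5, completes at 13
  Job 5: processing = 6, completes at 19
  Job 6: processing = 15, completes at 34
  Job 7: processing = 17, completes at 51
Sum of completion times = 130
Average completion time = 130/7 = 18.5714

18.5714


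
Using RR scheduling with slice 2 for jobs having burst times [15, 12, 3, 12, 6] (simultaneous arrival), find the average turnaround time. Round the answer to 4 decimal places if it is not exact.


Time quantum = 2
Execution trace:
  J1 runs 2 units, time = 2
  J2 runs 2 units, time = 4
  J3 runs 2 units, time = 6
  J4 runs 2 units, time = 8
  J5 runs 2 units, time = 10
  J1 runs 2 units, time = 12
  J2 runs 2 units, time = 14
  J3 runs 1 units, time = 15
  J4 runs 2 units, time = 17
  J5 runs 2 units, time = 19
  J1 runs 2 units, time = 21
  J2 runs 2 units, time = 23
  J4 runs 2 units, time = 25
  J5 runs 2 units, time = 27
  J1 runs 2 units, time = 29
  J2 runs 2 units, time = 31
  J4 runs 2 units, time = 33
  J1 runs 2 units, time = 35
  J2 runs 2 units, time = 37
  J4 runs 2 units, time = 39
  J1 runs 2 units, time = 41
  J2 runs 2 units, time = 43
  J4 runs 2 units, time = 45
  J1 runs 2 units, time = 47
  J1 runs 1 units, time = 48
Finish times: [48, 43, 15, 45, 27]
Average turnaround = 178/5 = 35.6

35.6


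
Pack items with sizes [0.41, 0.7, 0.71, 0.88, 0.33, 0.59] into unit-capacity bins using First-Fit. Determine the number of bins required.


Place items sequentially using First-Fit:
  Item 0.41 -> new Bin 1
  Item 0.7 -> new Bin 2
  Item 0.71 -> new Bin 3
  Item 0.88 -> new Bin 4
  Item 0.33 -> Bin 1 (now 0.74)
  Item 0.59 -> new Bin 5
Total bins used = 5

5


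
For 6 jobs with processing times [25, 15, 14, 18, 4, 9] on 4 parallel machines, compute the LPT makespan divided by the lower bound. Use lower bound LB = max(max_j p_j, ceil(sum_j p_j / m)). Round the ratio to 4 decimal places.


LPT order: [25, 18, 15, 14, 9, 4]
Machine loads after assignment: [25, 18, 19, 23]
LPT makespan = 25
Lower bound = max(max_job, ceil(total/4)) = max(25, 22) = 25
Ratio = 25 / 25 = 1.0

1.0


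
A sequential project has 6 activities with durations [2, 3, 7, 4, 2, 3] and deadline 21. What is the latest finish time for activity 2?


LF(activity 2) = deadline - sum of successor durations
Successors: activities 3 through 6 with durations [7, 4, 2, 3]
Sum of successor durations = 16
LF = 21 - 16 = 5

5


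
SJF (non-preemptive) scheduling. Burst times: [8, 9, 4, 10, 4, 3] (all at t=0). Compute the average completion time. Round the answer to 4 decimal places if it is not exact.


SJF order (ascending): [3, 4, 4, 8, 9, 10]
Completion times:
  Job 1: burst=3, C=3
  Job 2: burst=4, C=7
  Job 3: burst=4, C=11
  Job 4: burst=8, C=19
  Job 5: burst=9, C=28
  Job 6: burst=10, C=38
Average completion = 106/6 = 17.6667

17.6667


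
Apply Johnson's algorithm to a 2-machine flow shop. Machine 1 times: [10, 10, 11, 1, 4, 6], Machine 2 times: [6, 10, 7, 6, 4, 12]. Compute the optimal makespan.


Apply Johnson's rule:
  Group 1 (a <= b): [(4, 1, 6), (5, 4, 4), (6, 6, 12), (2, 10, 10)]
  Group 2 (a > b): [(3, 11, 7), (1, 10, 6)]
Optimal job order: [4, 5, 6, 2, 3, 1]
Schedule:
  Job 4: M1 done at 1, M2 done at 7
  Job 5: M1 done at 5, M2 done at 11
  Job 6: M1 done at 11, M2 done at 23
  Job 2: M1 done at 21, M2 done at 33
  Job 3: M1 done at 32, M2 done at 40
  Job 1: M1 done at 42, M2 done at 48
Makespan = 48

48


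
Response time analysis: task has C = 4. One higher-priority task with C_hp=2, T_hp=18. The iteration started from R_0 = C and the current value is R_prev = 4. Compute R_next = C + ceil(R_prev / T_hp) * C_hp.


R_next = C + ceil(R_prev / T_hp) * C_hp
ceil(4 / 18) = ceil(0.2222) = 1
Interference = 1 * 2 = 2
R_next = 4 + 2 = 6

6


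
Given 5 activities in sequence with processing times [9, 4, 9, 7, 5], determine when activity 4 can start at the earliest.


Activity 4 starts after activities 1 through 3 complete.
Predecessor durations: [9, 4, 9]
ES = 9 + 4 + 9 = 22

22


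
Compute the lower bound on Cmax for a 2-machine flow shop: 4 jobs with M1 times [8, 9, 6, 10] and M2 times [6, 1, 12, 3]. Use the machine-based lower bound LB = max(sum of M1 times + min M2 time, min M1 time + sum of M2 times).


LB1 = sum(M1 times) + min(M2 times) = 33 + 1 = 34
LB2 = min(M1 times) + sum(M2 times) = 6 + 22 = 28
Lower bound = max(LB1, LB2) = max(34, 28) = 34

34


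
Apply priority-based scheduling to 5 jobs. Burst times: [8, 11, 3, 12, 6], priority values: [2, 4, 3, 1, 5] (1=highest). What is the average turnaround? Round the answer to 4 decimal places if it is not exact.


Sort by priority (ascending = highest first):
Order: [(1, 12), (2, 8), (3, 3), (4, 11), (5, 6)]
Completion times:
  Priority 1, burst=12, C=12
  Priority 2, burst=8, C=20
  Priority 3, burst=3, C=23
  Priority 4, burst=11, C=34
  Priority 5, burst=6, C=40
Average turnaround = 129/5 = 25.8

25.8


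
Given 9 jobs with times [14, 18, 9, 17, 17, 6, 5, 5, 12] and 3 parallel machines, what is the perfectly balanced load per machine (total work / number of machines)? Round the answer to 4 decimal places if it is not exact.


Total processing time = 14 + 18 + 9 + 17 + 17 + 6 + 5 + 5 + 12 = 103
Number of machines = 3
Ideal balanced load = 103 / 3 = 34.3333

34.3333
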